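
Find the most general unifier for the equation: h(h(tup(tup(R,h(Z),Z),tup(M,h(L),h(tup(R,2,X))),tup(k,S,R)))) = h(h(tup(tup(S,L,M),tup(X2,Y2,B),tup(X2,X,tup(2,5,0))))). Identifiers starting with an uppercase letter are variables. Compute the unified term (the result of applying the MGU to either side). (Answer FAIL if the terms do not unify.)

Decompose h/1: h(tup(tup(R,h(Z),Z),tup(M,h(L),h(tup(R,2,X))),tup(k,S,R))) = h(tup(tup(S,L,M),tup(X2,Y2,B),tup(X2,X,tup(2,5,0)))).
Decompose h/1: tup(tup(R,h(Z),Z),tup(M,h(L),h(tup(R,2,X))),tup(k,S,R)) = tup(tup(S,L,M),tup(X2,Y2,B),tup(X2,X,tup(2,5,0))).
Decompose tup/3: tup(R,h(Z),Z) = tup(S,L,M),  tup(M,h(L),h(tup(R,2,X))) = tup(X2,Y2,B),  tup(k,S,R) = tup(X2,X,tup(2,5,0)).
Decompose tup/3: R = S,  h(Z) = L,  Z = M.
Bind R := S; substituting into the 2 remaining equations that mention R gives: tup(M,h(L),h(tup(S,2,X))) = tup(X2,Y2,B),  tup(k,S,S) = tup(X2,X,tup(2,5,0)).
Bind L := h(Z); substituting into the one remaining equation that mentions L gives: tup(M,h(h(Z)),h(tup(S,2,X))) = tup(X2,Y2,B).
Bind Z := M; substituting into the one remaining equation that mentions Z gives: tup(M,h(h(M)),h(tup(S,2,X))) = tup(X2,Y2,B). Substituting into the earlier binding gives L := h(M).
Decompose tup/3: M = X2,  h(h(M)) = Y2,  h(tup(S,2,X)) = B.
Bind M := X2; substituting into the one remaining equation that mentions M gives: h(h(X2)) = Y2. Substituting into the earlier bindings gives L := h(X2), Z := X2.
Bind Y2 := h(h(X2)); no other remaining equation mentions Y2.
Bind B := h(tup(S,2,X)); no other remaining equation mentions B.
Decompose tup/3: k = X2,  S = X,  S = tup(2,5,0).
Bind X2 := k; no other remaining equation mentions X2. Substituting into the earlier bindings gives L := h(k), Z := k, M := k, Y2 := h(h(k)).
Bind S := X; substituting into the remaining equation gives: X = tup(2,5,0). Substituting into the earlier bindings gives R := X, B := h(tup(X,2,X)).
Bind X := tup(2,5,0). Substituting into the earlier bindings gives R := tup(2,5,0), B := h(tup(tup(2,5,0),2,tup(2,5,0))), S := tup(2,5,0).
Applying the MGU to either side gives h(h(tup(tup(tup(2,5,0),h(k),k),tup(k,h(h(k)),h(tup(tup(2,5,0),2,tup(2,5,0)))),tup(k,tup(2,5,0),tup(2,5,0))))).

h(h(tup(tup(tup(2,5,0),h(k),k),tup(k,h(h(k)),h(tup(tup(2,5,0),2,tup(2,5,0)))),tup(k,tup(2,5,0),tup(2,5,0)))))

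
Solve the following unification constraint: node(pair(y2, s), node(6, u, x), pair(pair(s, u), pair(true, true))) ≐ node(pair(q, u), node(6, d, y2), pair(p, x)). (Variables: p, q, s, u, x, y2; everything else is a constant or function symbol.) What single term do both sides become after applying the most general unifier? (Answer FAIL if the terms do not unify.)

node(pair(pair(true, true), d), node(6, d, pair(true, true)), pair(pair(d, d), pair(true, true)))

Decompose node/3: pair(y2, s) ≐ pair(q, u),  node(6, u, x) ≐ node(6, d, y2),  pair(pair(s, u), pair(true, true)) ≐ pair(p, x).
Decompose pair/2: y2 ≐ q,  s ≐ u.
Bind y2 := q; substituting into the one remaining equation that mentions y2 gives: node(6, u, x) ≐ node(6, d, q).
Bind s := u; substituting into the one remaining equation that mentions s gives: pair(pair(u, u), pair(true, true)) ≐ pair(p, x).
Decompose node/3: 6 ≐ 6,  u ≐ d,  x ≐ q.
Delete trivial equation 6 ≐ 6.
Bind u := d; substituting into the one remaining equation that mentions u gives: pair(pair(d, d), pair(true, true)) ≐ pair(p, x). Substituting into the earlier binding gives s := d.
Bind x := q; substituting into the remaining equation gives: pair(pair(d, d), pair(true, true)) ≐ pair(p, q).
Decompose pair/2: pair(d, d) ≐ p,  pair(true, true) ≐ q.
Bind p := pair(d, d); no other remaining equation mentions p.
Bind q := pair(true, true). Substituting into the earlier bindings gives y2 := pair(true, true), x := pair(true, true).
Applying the MGU to either side gives node(pair(pair(true, true), d), node(6, d, pair(true, true)), pair(pair(d, d), pair(true, true))).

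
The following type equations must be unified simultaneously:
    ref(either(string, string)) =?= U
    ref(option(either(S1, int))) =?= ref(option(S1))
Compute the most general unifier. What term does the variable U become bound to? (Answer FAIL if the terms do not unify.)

FAIL

Bind U := ref(either(string, string)); no other remaining equation mentions U.
Decompose ref/1: option(either(S1, int)) =?= option(S1).
Decompose option/1: either(S1, int) =?= S1.
Occurs check fails: S1 occurs in either(S1, int); the equation S1 =?= either(S1, int) has no finite solution.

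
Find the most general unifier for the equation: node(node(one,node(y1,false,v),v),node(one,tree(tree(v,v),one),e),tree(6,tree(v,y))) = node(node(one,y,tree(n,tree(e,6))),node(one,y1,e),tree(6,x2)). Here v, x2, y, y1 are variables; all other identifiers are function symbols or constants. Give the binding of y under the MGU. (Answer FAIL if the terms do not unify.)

Decompose node/3: node(one,node(y1,false,v),v) = node(one,y,tree(n,tree(e,6))),  node(one,tree(tree(v,v),one),e) = node(one,y1,e),  tree(6,tree(v,y)) = tree(6,x2).
Decompose node/3: one = one,  node(y1,false,v) = y,  v = tree(n,tree(e,6)).
Delete trivial equation one = one.
Bind y := node(y1,false,v); substituting into the one remaining equation that mentions y gives: tree(6,tree(v,node(y1,false,v))) = tree(6,x2).
Bind v := tree(n,tree(e,6)); substituting into the remaining equations gives: node(one,tree(tree(tree(n,tree(e,6)),tree(n,tree(e,6))),one),e) = node(one,y1,e),  tree(6,tree(tree(n,tree(e,6)),node(y1,false,tree(n,tree(e,6))))) = tree(6,x2). Substituting into the earlier binding gives y := node(y1,false,tree(n,tree(e,6))).
Decompose node/3: one = one,  tree(tree(tree(n,tree(e,6)),tree(n,tree(e,6))),one) = y1,  e = e.
Delete trivial equation one = one.
Bind y1 := tree(tree(tree(n,tree(e,6)),tree(n,tree(e,6))),one); substituting into the one remaining equation that mentions y1 gives: tree(6,tree(tree(n,tree(e,6)),node(tree(tree(tree(n,tree(e,6)),tree(n,tree(e,6))),one),false,tree(n,tree(e,6))))) = tree(6,x2). Substituting into the earlier binding gives y := node(tree(tree(tree(n,tree(e,6)),tree(n,tree(e,6))),one),false,tree(n,tree(e,6))).
Delete trivial equation e = e.
Decompose tree/2: 6 = 6,  tree(tree(n,tree(e,6)),node(tree(tree(tree(n,tree(e,6)),tree(n,tree(e,6))),one),false,tree(n,tree(e,6)))) = x2.
Delete trivial equation 6 = 6.
Bind x2 := tree(tree(n,tree(e,6)),node(tree(tree(tree(n,tree(e,6)),tree(n,tree(e,6))),one),false,tree(n,tree(e,6)))).
MGU = { y := node(tree(tree(tree(n,tree(e,6)),tree(n,tree(e,6))),one),false,tree(n,tree(e,6))), v := tree(n,tree(e,6)), y1 := tree(tree(tree(n,tree(e,6)),tree(n,tree(e,6))),one), x2 := tree(tree(n,tree(e,6)),node(tree(tree(tree(n,tree(e,6)),tree(n,tree(e,6))),one),false,tree(n,tree(e,6)))) }, so y := node(tree(tree(tree(n,tree(e,6)),tree(n,tree(e,6))),one),false,tree(n,tree(e,6))).

node(tree(tree(tree(n,tree(e,6)),tree(n,tree(e,6))),one),false,tree(n,tree(e,6)))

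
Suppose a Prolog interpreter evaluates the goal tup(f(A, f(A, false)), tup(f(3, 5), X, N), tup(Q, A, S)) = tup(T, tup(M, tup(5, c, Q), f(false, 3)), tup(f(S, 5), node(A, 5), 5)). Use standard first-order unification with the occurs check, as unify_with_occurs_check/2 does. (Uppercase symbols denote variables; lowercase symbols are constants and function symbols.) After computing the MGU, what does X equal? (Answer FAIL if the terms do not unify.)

Decompose tup/3: f(A, f(A, false)) = T,  tup(f(3, 5), X, N) = tup(M, tup(5, c, Q), f(false, 3)),  tup(Q, A, S) = tup(f(S, 5), node(A, 5), 5).
Bind T := f(A, f(A, false)); no other remaining equation mentions T.
Decompose tup/3: f(3, 5) = M,  X = tup(5, c, Q),  N = f(false, 3).
Bind M := f(3, 5); no other remaining equation mentions M.
Bind X := tup(5, c, Q); no other remaining equation mentions X.
Bind N := f(false, 3); no other remaining equation mentions N.
Decompose tup/3: Q = f(S, 5),  A = node(A, 5),  S = 5.
Bind Q := f(S, 5); no other remaining equation mentions Q. Substituting into the earlier binding gives X := tup(5, c, f(S, 5)).
Occurs check fails: A occurs in node(A, 5); the equation A = node(A, 5) has no finite solution.

FAIL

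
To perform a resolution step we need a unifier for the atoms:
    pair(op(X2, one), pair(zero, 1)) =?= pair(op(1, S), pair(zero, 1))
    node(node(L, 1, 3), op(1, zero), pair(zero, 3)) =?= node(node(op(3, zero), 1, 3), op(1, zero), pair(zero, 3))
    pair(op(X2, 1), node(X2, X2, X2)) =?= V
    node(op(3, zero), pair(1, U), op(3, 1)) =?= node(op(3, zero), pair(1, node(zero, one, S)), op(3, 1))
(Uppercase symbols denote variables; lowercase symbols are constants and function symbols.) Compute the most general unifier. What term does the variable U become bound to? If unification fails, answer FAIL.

Decompose pair/2: op(X2, one) =?= op(1, S),  pair(zero, 1) =?= pair(zero, 1).
Decompose op/2: X2 =?= 1,  one =?= S.
Bind X2 := 1; substituting into the one remaining equation that mentions X2 gives: pair(op(1, 1), node(1, 1, 1)) =?= V.
Bind S := one; substituting into the one remaining equation that mentions S gives: node(op(3, zero), pair(1, U), op(3, 1)) =?= node(op(3, zero), pair(1, node(zero, one, one)), op(3, 1)).
Delete trivial equation pair(zero, 1) =?= pair(zero, 1).
Decompose node/3: node(L, 1, 3) =?= node(op(3, zero), 1, 3),  op(1, zero) =?= op(1, zero),  pair(zero, 3) =?= pair(zero, 3).
Decompose node/3: L =?= op(3, zero),  1 =?= 1,  3 =?= 3.
Bind L := op(3, zero); no other remaining equation mentions L.
Delete trivial equation 1 =?= 1.
Delete trivial equation 3 =?= 3.
Delete trivial equation op(1, zero) =?= op(1, zero).
Delete trivial equation pair(zero, 3) =?= pair(zero, 3).
Bind V := pair(op(1, 1), node(1, 1, 1)); no other remaining equation mentions V.
Decompose node/3: op(3, zero) =?= op(3, zero),  pair(1, U) =?= pair(1, node(zero, one, one)),  op(3, 1) =?= op(3, 1).
Delete trivial equation op(3, zero) =?= op(3, zero).
Decompose pair/2: 1 =?= 1,  U =?= node(zero, one, one).
Delete trivial equation 1 =?= 1.
Bind U := node(zero, one, one); no other remaining equation mentions U.
Delete trivial equation op(3, 1) =?= op(3, 1).
MGU = { X2 := 1, S := one, L := op(3, zero), V := pair(op(1, 1), node(1, 1, 1)), U := node(zero, one, one) }, so U := node(zero, one, one).

node(zero, one, one)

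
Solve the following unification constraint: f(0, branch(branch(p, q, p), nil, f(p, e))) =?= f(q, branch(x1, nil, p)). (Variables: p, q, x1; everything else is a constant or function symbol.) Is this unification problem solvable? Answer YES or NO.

Decompose f/2: 0 =?= q,  branch(branch(p, q, p), nil, f(p, e)) =?= branch(x1, nil, p).
Bind q := 0; substituting into the remaining equation gives: branch(branch(p, 0, p), nil, f(p, e)) =?= branch(x1, nil, p).
Decompose branch/3: branch(p, 0, p) =?= x1,  nil =?= nil,  f(p, e) =?= p.
Bind x1 := branch(p, 0, p); no other remaining equation mentions x1.
Delete trivial equation nil =?= nil.
Occurs check fails: p occurs in f(p, e); the equation p =?= f(p, e) has no finite solution.

NO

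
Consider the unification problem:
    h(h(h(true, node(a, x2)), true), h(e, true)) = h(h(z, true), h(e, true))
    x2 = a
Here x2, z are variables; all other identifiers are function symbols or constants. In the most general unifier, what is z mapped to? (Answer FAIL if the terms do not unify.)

h(true, node(a, a))

Decompose h/2: h(h(true, node(a, x2)), true) = h(z, true),  h(e, true) = h(e, true).
Decompose h/2: h(true, node(a, x2)) = z,  true = true.
Bind z := h(true, node(a, x2)); no other remaining equation mentions z.
Delete trivial equation true = true.
Delete trivial equation h(e, true) = h(e, true).
Bind x2 := a. Substituting into the earlier binding gives z := h(true, node(a, a)).
MGU = { z ↦ h(true, node(a, a)), x2 ↦ a }, so z ↦ h(true, node(a, a)).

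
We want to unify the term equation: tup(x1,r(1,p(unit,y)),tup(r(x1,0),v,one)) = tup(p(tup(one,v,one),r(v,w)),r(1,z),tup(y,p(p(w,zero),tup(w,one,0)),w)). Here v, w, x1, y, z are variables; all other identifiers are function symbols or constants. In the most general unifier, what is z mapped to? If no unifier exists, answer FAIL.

Decompose tup/3: x1 = p(tup(one,v,one),r(v,w)),  r(1,p(unit,y)) = r(1,z),  tup(r(x1,0),v,one) = tup(y,p(p(w,zero),tup(w,one,0)),w).
Bind x1 := p(tup(one,v,one),r(v,w)); substituting into the one remaining equation that mentions x1 gives: tup(r(p(tup(one,v,one),r(v,w)),0),v,one) = tup(y,p(p(w,zero),tup(w,one,0)),w).
Decompose r/2: 1 = 1,  p(unit,y) = z.
Delete trivial equation 1 = 1.
Bind z := p(unit,y); no other remaining equation mentions z.
Decompose tup/3: r(p(tup(one,v,one),r(v,w)),0) = y,  v = p(p(w,zero),tup(w,one,0)),  one = w.
Bind y := r(p(tup(one,v,one),r(v,w)),0); no other remaining equation mentions y. Substituting into the earlier binding gives z := p(unit,r(p(tup(one,v,one),r(v,w)),0)).
Bind v := p(p(w,zero),tup(w,one,0)); no other remaining equation mentions v. Substituting into the earlier bindings gives x1 := p(tup(one,p(p(w,zero),tup(w,one,0)),one),r(p(p(w,zero),tup(w,one,0)),w)), z := p(unit,r(p(tup(one,p(p(w,zero),tup(w,one,0)),one),r(p(p(w,zero),tup(w,one,0)),w)),0)), y := r(p(tup(one,p(p(w,zero),tup(w,one,0)),one),r(p(p(w,zero),tup(w,one,0)),w)),0).
Bind w := one. Substituting into the earlier bindings gives x1 := p(tup(one,p(p(one,zero),tup(one,one,0)),one),r(p(p(one,zero),tup(one,one,0)),one)), z := p(unit,r(p(tup(one,p(p(one,zero),tup(one,one,0)),one),r(p(p(one,zero),tup(one,one,0)),one)),0)), y := r(p(tup(one,p(p(one,zero),tup(one,one,0)),one),r(p(p(one,zero),tup(one,one,0)),one)),0), v := p(p(one,zero),tup(one,one,0)).
MGU = { x1 -> p(tup(one,p(p(one,zero),tup(one,one,0)),one),r(p(p(one,zero),tup(one,one,0)),one)), z -> p(unit,r(p(tup(one,p(p(one,zero),tup(one,one,0)),one),r(p(p(one,zero),tup(one,one,0)),one)),0)), y -> r(p(tup(one,p(p(one,zero),tup(one,one,0)),one),r(p(p(one,zero),tup(one,one,0)),one)),0), v -> p(p(one,zero),tup(one,one,0)), w -> one }, so z -> p(unit,r(p(tup(one,p(p(one,zero),tup(one,one,0)),one),r(p(p(one,zero),tup(one,one,0)),one)),0)).

p(unit,r(p(tup(one,p(p(one,zero),tup(one,one,0)),one),r(p(p(one,zero),tup(one,one,0)),one)),0))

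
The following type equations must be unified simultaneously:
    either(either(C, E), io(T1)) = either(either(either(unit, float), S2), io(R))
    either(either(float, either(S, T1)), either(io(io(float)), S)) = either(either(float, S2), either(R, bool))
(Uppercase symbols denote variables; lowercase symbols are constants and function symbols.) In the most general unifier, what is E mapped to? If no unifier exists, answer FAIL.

either(bool, io(io(float)))

Decompose either/2: either(C, E) = either(either(unit, float), S2),  io(T1) = io(R).
Decompose either/2: C = either(unit, float),  E = S2.
Bind C := either(unit, float); no other remaining equation mentions C.
Bind E := S2; no other remaining equation mentions E.
Decompose io/1: T1 = R.
Bind T1 := R; substituting into the remaining equation gives: either(either(float, either(S, R)), either(io(io(float)), S)) = either(either(float, S2), either(R, bool)).
Decompose either/2: either(float, either(S, R)) = either(float, S2),  either(io(io(float)), S) = either(R, bool).
Decompose either/2: float = float,  either(S, R) = S2.
Delete trivial equation float = float.
Bind S2 := either(S, R); no other remaining equation mentions S2. Substituting into the earlier binding gives E := either(S, R).
Decompose either/2: io(io(float)) = R,  S = bool.
Bind R := io(io(float)); no other remaining equation mentions R. Substituting into the earlier bindings gives E := either(S, io(io(float))), T1 := io(io(float)), S2 := either(S, io(io(float))).
Bind S := bool. Substituting into the earlier bindings gives E := either(bool, io(io(float))), S2 := either(bool, io(io(float))).
MGU = { C := either(unit, float), E := either(bool, io(io(float))), T1 := io(io(float)), S2 := either(bool, io(io(float))), R := io(io(float)), S := bool }, so E := either(bool, io(io(float))).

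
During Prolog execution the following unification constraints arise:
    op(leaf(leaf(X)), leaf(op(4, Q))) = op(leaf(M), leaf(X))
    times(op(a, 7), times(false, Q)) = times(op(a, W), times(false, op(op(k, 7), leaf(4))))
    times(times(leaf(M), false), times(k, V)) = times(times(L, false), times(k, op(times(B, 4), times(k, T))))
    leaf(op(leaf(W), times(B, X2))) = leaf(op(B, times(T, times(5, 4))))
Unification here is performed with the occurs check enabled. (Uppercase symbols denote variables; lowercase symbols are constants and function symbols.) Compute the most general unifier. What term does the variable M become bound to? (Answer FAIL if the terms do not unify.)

Decompose op/2: leaf(leaf(X)) = leaf(M),  leaf(op(4, Q)) = leaf(X).
Decompose leaf/1: leaf(X) = M.
Bind M := leaf(X); substituting into the one remaining equation that mentions M gives: times(times(leaf(leaf(X)), false), times(k, V)) = times(times(L, false), times(k, op(times(B, 4), times(k, T)))).
Decompose leaf/1: op(4, Q) = X.
Bind X := op(4, Q); substituting into the one remaining equation that mentions X gives: times(times(leaf(leaf(op(4, Q))), false), times(k, V)) = times(times(L, false), times(k, op(times(B, 4), times(k, T)))). Substituting into the earlier binding gives M := leaf(op(4, Q)).
Decompose times/2: op(a, 7) = op(a, W),  times(false, Q) = times(false, op(op(k, 7), leaf(4))).
Decompose op/2: a = a,  7 = W.
Delete trivial equation a = a.
Bind W := 7; substituting into the one remaining equation that mentions W gives: leaf(op(leaf(7), times(B, X2))) = leaf(op(B, times(T, times(5, 4)))).
Decompose times/2: false = false,  Q = op(op(k, 7), leaf(4)).
Delete trivial equation false = false.
Bind Q := op(op(k, 7), leaf(4)); substituting into the one remaining equation that mentions Q gives: times(times(leaf(leaf(op(4, op(op(k, 7), leaf(4))))), false), times(k, V)) = times(times(L, false), times(k, op(times(B, 4), times(k, T)))). Substituting into the earlier bindings gives M := leaf(op(4, op(op(k, 7), leaf(4)))), X := op(4, op(op(k, 7), leaf(4))).
Decompose times/2: times(leaf(leaf(op(4, op(op(k, 7), leaf(4))))), false) = times(L, false),  times(k, V) = times(k, op(times(B, 4), times(k, T))).
Decompose times/2: leaf(leaf(op(4, op(op(k, 7), leaf(4))))) = L,  false = false.
Bind L := leaf(leaf(op(4, op(op(k, 7), leaf(4))))); no other remaining equation mentions L.
Delete trivial equation false = false.
Decompose times/2: k = k,  V = op(times(B, 4), times(k, T)).
Delete trivial equation k = k.
Bind V := op(times(B, 4), times(k, T)); no other remaining equation mentions V.
Decompose leaf/1: op(leaf(7), times(B, X2)) = op(B, times(T, times(5, 4))).
Decompose op/2: leaf(7) = B,  times(B, X2) = times(T, times(5, 4)).
Bind B := leaf(7); substituting into the remaining equation gives: times(leaf(7), X2) = times(T, times(5, 4)). Substituting into the earlier binding gives V := op(times(leaf(7), 4), times(k, T)).
Decompose times/2: leaf(7) = T,  X2 = times(5, 4).
Bind T := leaf(7); no other remaining equation mentions T. Substituting into the earlier binding gives V := op(times(leaf(7), 4), times(k, leaf(7))).
Bind X2 := times(5, 4).
MGU = { M -> leaf(op(4, op(op(k, 7), leaf(4)))), X -> op(4, op(op(k, 7), leaf(4))), W -> 7, Q -> op(op(k, 7), leaf(4)), L -> leaf(leaf(op(4, op(op(k, 7), leaf(4))))), V -> op(times(leaf(7), 4), times(k, leaf(7))), B -> leaf(7), T -> leaf(7), X2 -> times(5, 4) }, so M -> leaf(op(4, op(op(k, 7), leaf(4)))).

leaf(op(4, op(op(k, 7), leaf(4))))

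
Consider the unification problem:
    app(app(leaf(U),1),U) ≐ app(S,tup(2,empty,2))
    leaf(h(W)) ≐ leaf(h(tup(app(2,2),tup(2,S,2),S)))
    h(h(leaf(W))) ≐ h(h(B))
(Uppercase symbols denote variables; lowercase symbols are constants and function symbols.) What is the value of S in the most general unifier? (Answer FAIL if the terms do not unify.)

app(leaf(tup(2,empty,2)),1)

Decompose app/2: app(leaf(U),1) ≐ S,  U ≐ tup(2,empty,2).
Bind S := app(leaf(U),1); substituting into the one remaining equation that mentions S gives: leaf(h(W)) ≐ leaf(h(tup(app(2,2),tup(2,app(leaf(U),1),2),app(leaf(U),1)))).
Bind U := tup(2,empty,2); substituting into the one remaining equation that mentions U gives: leaf(h(W)) ≐ leaf(h(tup(app(2,2),tup(2,app(leaf(tup(2,empty,2)),1),2),app(leaf(tup(2,empty,2)),1)))). Substituting into the earlier binding gives S := app(leaf(tup(2,empty,2)),1).
Decompose leaf/1: h(W) ≐ h(tup(app(2,2),tup(2,app(leaf(tup(2,empty,2)),1),2),app(leaf(tup(2,empty,2)),1))).
Decompose h/1: W ≐ tup(app(2,2),tup(2,app(leaf(tup(2,empty,2)),1),2),app(leaf(tup(2,empty,2)),1)).
Bind W := tup(app(2,2),tup(2,app(leaf(tup(2,empty,2)),1),2),app(leaf(tup(2,empty,2)),1)); substituting into the remaining equation gives: h(h(leaf(tup(app(2,2),tup(2,app(leaf(tup(2,empty,2)),1),2),app(leaf(tup(2,empty,2)),1))))) ≐ h(h(B)).
Decompose h/1: h(leaf(tup(app(2,2),tup(2,app(leaf(tup(2,empty,2)),1),2),app(leaf(tup(2,empty,2)),1)))) ≐ h(B).
Decompose h/1: leaf(tup(app(2,2),tup(2,app(leaf(tup(2,empty,2)),1),2),app(leaf(tup(2,empty,2)),1))) ≐ B.
Bind B := leaf(tup(app(2,2),tup(2,app(leaf(tup(2,empty,2)),1),2),app(leaf(tup(2,empty,2)),1))).
MGU = { S ↦ app(leaf(tup(2,empty,2)),1), U ↦ tup(2,empty,2), W ↦ tup(app(2,2),tup(2,app(leaf(tup(2,empty,2)),1),2),app(leaf(tup(2,empty,2)),1)), B ↦ leaf(tup(app(2,2),tup(2,app(leaf(tup(2,empty,2)),1),2),app(leaf(tup(2,empty,2)),1))) }, so S ↦ app(leaf(tup(2,empty,2)),1).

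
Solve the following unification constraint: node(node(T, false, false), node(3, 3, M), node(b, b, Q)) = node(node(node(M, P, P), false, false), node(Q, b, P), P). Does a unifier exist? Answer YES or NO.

NO

Decompose node/3: node(T, false, false) = node(node(M, P, P), false, false),  node(3, 3, M) = node(Q, b, P),  node(b, b, Q) = P.
Decompose node/3: T = node(M, P, P),  false = false,  false = false.
Bind T := node(M, P, P); no other remaining equation mentions T.
Delete trivial equation false = false.
Delete trivial equation false = false.
Decompose node/3: 3 = Q,  3 = b,  M = P.
Bind Q := 3; substituting into the one remaining equation that mentions Q gives: node(b, b, 3) = P.
Clash: constants 3 and b differ; no unifier exists.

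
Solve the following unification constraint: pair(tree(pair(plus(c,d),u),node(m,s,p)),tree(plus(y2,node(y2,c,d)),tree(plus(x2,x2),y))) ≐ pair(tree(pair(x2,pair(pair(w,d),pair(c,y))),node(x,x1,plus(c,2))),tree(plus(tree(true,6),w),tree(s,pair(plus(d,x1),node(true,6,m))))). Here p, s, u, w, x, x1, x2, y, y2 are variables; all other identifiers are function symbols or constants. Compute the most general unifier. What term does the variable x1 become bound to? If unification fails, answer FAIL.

Decompose pair/2: tree(pair(plus(c,d),u),node(m,s,p)) ≐ tree(pair(x2,pair(pair(w,d),pair(c,y))),node(x,x1,plus(c,2))),  tree(plus(y2,node(y2,c,d)),tree(plus(x2,x2),y)) ≐ tree(plus(tree(true,6),w),tree(s,pair(plus(d,x1),node(true,6,m)))).
Decompose tree/2: pair(plus(c,d),u) ≐ pair(x2,pair(pair(w,d),pair(c,y))),  node(m,s,p) ≐ node(x,x1,plus(c,2)).
Decompose pair/2: plus(c,d) ≐ x2,  u ≐ pair(pair(w,d),pair(c,y)).
Bind x2 := plus(c,d); substituting into the one remaining equation that mentions x2 gives: tree(plus(y2,node(y2,c,d)),tree(plus(plus(c,d),plus(c,d)),y)) ≐ tree(plus(tree(true,6),w),tree(s,pair(plus(d,x1),node(true,6,m)))).
Bind u := pair(pair(w,d),pair(c,y)); no other remaining equation mentions u.
Decompose node/3: m ≐ x,  s ≐ x1,  p ≐ plus(c,2).
Bind x := m; no other remaining equation mentions x.
Bind s := x1; substituting into the one remaining equation that mentions s gives: tree(plus(y2,node(y2,c,d)),tree(plus(plus(c,d),plus(c,d)),y)) ≐ tree(plus(tree(true,6),w),tree(x1,pair(plus(d,x1),node(true,6,m)))).
Bind p := plus(c,2); no other remaining equation mentions p.
Decompose tree/2: plus(y2,node(y2,c,d)) ≐ plus(tree(true,6),w),  tree(plus(plus(c,d),plus(c,d)),y) ≐ tree(x1,pair(plus(d,x1),node(true,6,m))).
Decompose plus/2: y2 ≐ tree(true,6),  node(y2,c,d) ≐ w.
Bind y2 := tree(true,6); substituting into the one remaining equation that mentions y2 gives: node(tree(true,6),c,d) ≐ w.
Bind w := node(tree(true,6),c,d); no other remaining equation mentions w. Substituting into the earlier binding gives u := pair(pair(node(tree(true,6),c,d),d),pair(c,y)).
Decompose tree/2: plus(plus(c,d),plus(c,d)) ≐ x1,  y ≐ pair(plus(d,x1),node(true,6,m)).
Bind x1 := plus(plus(c,d),plus(c,d)); substituting into the remaining equation gives: y ≐ pair(plus(d,plus(plus(c,d),plus(c,d))),node(true,6,m)). Substituting into the earlier binding gives s := plus(plus(c,d),plus(c,d)).
Bind y := pair(plus(d,plus(plus(c,d),plus(c,d))),node(true,6,m)). Substituting into the earlier binding gives u := pair(pair(node(tree(true,6),c,d),d),pair(c,pair(plus(d,plus(plus(c,d),plus(c,d))),node(true,6,m)))).
MGU = { x2 -> plus(c,d), u -> pair(pair(node(tree(true,6),c,d),d),pair(c,pair(plus(d,plus(plus(c,d),plus(c,d))),node(true,6,m)))), x -> m, s -> plus(plus(c,d),plus(c,d)), p -> plus(c,2), y2 -> tree(true,6), w -> node(tree(true,6),c,d), x1 -> plus(plus(c,d),plus(c,d)), y -> pair(plus(d,plus(plus(c,d),plus(c,d))),node(true,6,m)) }, so x1 -> plus(plus(c,d),plus(c,d)).

plus(plus(c,d),plus(c,d))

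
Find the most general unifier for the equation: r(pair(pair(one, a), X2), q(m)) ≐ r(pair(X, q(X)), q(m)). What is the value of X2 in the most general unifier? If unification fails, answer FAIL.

Decompose r/2: pair(pair(one, a), X2) ≐ pair(X, q(X)),  q(m) ≐ q(m).
Decompose pair/2: pair(one, a) ≐ X,  X2 ≐ q(X).
Bind X := pair(one, a); substituting into the one remaining equation that mentions X gives: X2 ≐ q(pair(one, a)).
Bind X2 := q(pair(one, a)); no other remaining equation mentions X2.
Delete trivial equation q(m) ≐ q(m).
MGU = { X -> pair(one, a), X2 -> q(pair(one, a)) }, so X2 -> q(pair(one, a)).

q(pair(one, a))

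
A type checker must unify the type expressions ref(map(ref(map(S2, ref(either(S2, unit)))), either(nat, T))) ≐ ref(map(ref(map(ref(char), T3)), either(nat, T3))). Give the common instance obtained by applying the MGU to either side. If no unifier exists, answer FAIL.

Decompose ref/1: map(ref(map(S2, ref(either(S2, unit)))), either(nat, T)) ≐ map(ref(map(ref(char), T3)), either(nat, T3)).
Decompose map/2: ref(map(S2, ref(either(S2, unit)))) ≐ ref(map(ref(char), T3)),  either(nat, T) ≐ either(nat, T3).
Decompose ref/1: map(S2, ref(either(S2, unit))) ≐ map(ref(char), T3).
Decompose map/2: S2 ≐ ref(char),  ref(either(S2, unit)) ≐ T3.
Bind S2 := ref(char); substituting into the one remaining equation that mentions S2 gives: ref(either(ref(char), unit)) ≐ T3.
Bind T3 := ref(either(ref(char), unit)); substituting into the remaining equation gives: either(nat, T) ≐ either(nat, ref(either(ref(char), unit))).
Decompose either/2: nat ≐ nat,  T ≐ ref(either(ref(char), unit)).
Delete trivial equation nat ≐ nat.
Bind T := ref(either(ref(char), unit)).
Applying the MGU to either side gives ref(map(ref(map(ref(char), ref(either(ref(char), unit)))), either(nat, ref(either(ref(char), unit))))).

ref(map(ref(map(ref(char), ref(either(ref(char), unit)))), either(nat, ref(either(ref(char), unit)))))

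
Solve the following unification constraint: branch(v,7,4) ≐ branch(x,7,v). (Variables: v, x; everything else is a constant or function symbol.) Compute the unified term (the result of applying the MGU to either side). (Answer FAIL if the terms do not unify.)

Decompose branch/3: v ≐ x,  7 ≐ 7,  4 ≐ v.
Bind v := x; substituting into the one remaining equation that mentions v gives: 4 ≐ x.
Delete trivial equation 7 ≐ 7.
Bind x := 4. Substituting into the earlier binding gives v := 4.
Applying the MGU to either side gives branch(4,7,4).

branch(4,7,4)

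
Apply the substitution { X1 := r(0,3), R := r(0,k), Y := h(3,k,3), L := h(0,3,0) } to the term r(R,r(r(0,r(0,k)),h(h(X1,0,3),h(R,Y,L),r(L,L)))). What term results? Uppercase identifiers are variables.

Replace each occurrence of X1 with r(0,3).
Replace each occurrence of R with r(0,k).
Replace each occurrence of Y with h(3,k,3).
Replace each occurrence of L with h(0,3,0).
Result: r(r(0,k),r(r(0,r(0,k)),h(h(r(0,3),0,3),h(r(0,k),h(3,k,3),h(0,3,0)),r(h(0,3,0),h(0,3,0))))).

r(r(0,k),r(r(0,r(0,k)),h(h(r(0,3),0,3),h(r(0,k),h(3,k,3),h(0,3,0)),r(h(0,3,0),h(0,3,0)))))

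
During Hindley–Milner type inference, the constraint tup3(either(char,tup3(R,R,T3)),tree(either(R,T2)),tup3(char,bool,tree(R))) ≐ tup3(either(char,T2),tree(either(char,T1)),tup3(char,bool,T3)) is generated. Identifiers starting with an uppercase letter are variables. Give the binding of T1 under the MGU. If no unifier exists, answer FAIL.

Decompose tup3/3: either(char,tup3(R,R,T3)) ≐ either(char,T2),  tree(either(R,T2)) ≐ tree(either(char,T1)),  tup3(char,bool,tree(R)) ≐ tup3(char,bool,T3).
Decompose either/2: char ≐ char,  tup3(R,R,T3) ≐ T2.
Delete trivial equation char ≐ char.
Bind T2 := tup3(R,R,T3); substituting into the one remaining equation that mentions T2 gives: tree(either(R,tup3(R,R,T3))) ≐ tree(either(char,T1)).
Decompose tree/1: either(R,tup3(R,R,T3)) ≐ either(char,T1).
Decompose either/2: R ≐ char,  tup3(R,R,T3) ≐ T1.
Bind R := char; substituting into the remaining equations gives: tup3(char,char,T3) ≐ T1,  tup3(char,bool,tree(char)) ≐ tup3(char,bool,T3). Substituting into the earlier binding gives T2 := tup3(char,char,T3).
Bind T1 := tup3(char,char,T3); no other remaining equation mentions T1.
Decompose tup3/3: char ≐ char,  bool ≐ bool,  tree(char) ≐ T3.
Delete trivial equation char ≐ char.
Delete trivial equation bool ≐ bool.
Bind T3 := tree(char). Substituting into the earlier bindings gives T2 := tup3(char,char,tree(char)), T1 := tup3(char,char,tree(char)).
MGU = { T2 -> tup3(char,char,tree(char)), R -> char, T1 -> tup3(char,char,tree(char)), T3 -> tree(char) }, so T1 -> tup3(char,char,tree(char)).

tup3(char,char,tree(char))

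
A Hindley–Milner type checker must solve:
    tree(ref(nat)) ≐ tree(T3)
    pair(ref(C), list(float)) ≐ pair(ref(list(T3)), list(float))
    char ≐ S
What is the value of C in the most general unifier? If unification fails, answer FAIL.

Decompose tree/1: ref(nat) ≐ T3.
Bind T3 := ref(nat); substituting into the one remaining equation that mentions T3 gives: pair(ref(C), list(float)) ≐ pair(ref(list(ref(nat))), list(float)).
Decompose pair/2: ref(C) ≐ ref(list(ref(nat))),  list(float) ≐ list(float).
Decompose ref/1: C ≐ list(ref(nat)).
Bind C := list(ref(nat)); no other remaining equation mentions C.
Delete trivial equation list(float) ≐ list(float).
Bind S := char.
MGU = { T3 := ref(nat), C := list(ref(nat)), S := char }, so C := list(ref(nat)).

list(ref(nat))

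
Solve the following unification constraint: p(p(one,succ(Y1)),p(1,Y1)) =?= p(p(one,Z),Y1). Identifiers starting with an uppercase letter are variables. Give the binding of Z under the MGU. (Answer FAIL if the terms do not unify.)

Decompose p/2: p(one,succ(Y1)) =?= p(one,Z),  p(1,Y1) =?= Y1.
Decompose p/2: one =?= one,  succ(Y1) =?= Z.
Delete trivial equation one =?= one.
Bind Z := succ(Y1); no other remaining equation mentions Z.
Occurs check fails: Y1 occurs in p(1,Y1); the equation Y1 =?= p(1,Y1) has no finite solution.

FAIL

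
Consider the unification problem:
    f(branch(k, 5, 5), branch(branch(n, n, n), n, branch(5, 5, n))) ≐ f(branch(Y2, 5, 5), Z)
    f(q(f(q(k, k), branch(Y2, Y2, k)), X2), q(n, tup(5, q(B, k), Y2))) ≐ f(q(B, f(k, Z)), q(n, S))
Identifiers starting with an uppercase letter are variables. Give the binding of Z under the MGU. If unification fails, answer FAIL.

Decompose f/2: branch(k, 5, 5) ≐ branch(Y2, 5, 5),  branch(branch(n, n, n), n, branch(5, 5, n)) ≐ Z.
Decompose branch/3: k ≐ Y2,  5 ≐ 5,  5 ≐ 5.
Bind Y2 := k; substituting into the one remaining equation that mentions Y2 gives: f(q(f(q(k, k), branch(k, k, k)), X2), q(n, tup(5, q(B, k), k))) ≐ f(q(B, f(k, Z)), q(n, S)).
Delete trivial equation 5 ≐ 5.
Delete trivial equation 5 ≐ 5.
Bind Z := branch(branch(n, n, n), n, branch(5, 5, n)); substituting into the remaining equation gives: f(q(f(q(k, k), branch(k, k, k)), X2), q(n, tup(5, q(B, k), k))) ≐ f(q(B, f(k, branch(branch(n, n, n), n, branch(5, 5, n)))), q(n, S)).
Decompose f/2: q(f(q(k, k), branch(k, k, k)), X2) ≐ q(B, f(k, branch(branch(n, n, n), n, branch(5, 5, n)))),  q(n, tup(5, q(B, k), k)) ≐ q(n, S).
Decompose q/2: f(q(k, k), branch(k, k, k)) ≐ B,  X2 ≐ f(k, branch(branch(n, n, n), n, branch(5, 5, n))).
Bind B := f(q(k, k), branch(k, k, k)); substituting into the one remaining equation that mentions B gives: q(n, tup(5, q(f(q(k, k), branch(k, k, k)), k), k)) ≐ q(n, S).
Bind X2 := f(k, branch(branch(n, n, n), n, branch(5, 5, n))); no other remaining equation mentions X2.
Decompose q/2: n ≐ n,  tup(5, q(f(q(k, k), branch(k, k, k)), k), k) ≐ S.
Delete trivial equation n ≐ n.
Bind S := tup(5, q(f(q(k, k), branch(k, k, k)), k), k).
MGU = { Y2 -> k, Z -> branch(branch(n, n, n), n, branch(5, 5, n)), B -> f(q(k, k), branch(k, k, k)), X2 -> f(k, branch(branch(n, n, n), n, branch(5, 5, n))), S -> tup(5, q(f(q(k, k), branch(k, k, k)), k), k) }, so Z -> branch(branch(n, n, n), n, branch(5, 5, n)).

branch(branch(n, n, n), n, branch(5, 5, n))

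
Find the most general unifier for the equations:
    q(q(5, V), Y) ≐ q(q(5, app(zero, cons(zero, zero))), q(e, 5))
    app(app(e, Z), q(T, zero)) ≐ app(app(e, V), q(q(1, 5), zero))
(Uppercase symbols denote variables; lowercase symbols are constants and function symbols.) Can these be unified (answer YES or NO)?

YES

Decompose q/2: q(5, V) ≐ q(5, app(zero, cons(zero, zero))),  Y ≐ q(e, 5).
Decompose q/2: 5 ≐ 5,  V ≐ app(zero, cons(zero, zero)).
Delete trivial equation 5 ≐ 5.
Bind V := app(zero, cons(zero, zero)); substituting into the one remaining equation that mentions V gives: app(app(e, Z), q(T, zero)) ≐ app(app(e, app(zero, cons(zero, zero))), q(q(1, 5), zero)).
Bind Y := q(e, 5); no other remaining equation mentions Y.
Decompose app/2: app(e, Z) ≐ app(e, app(zero, cons(zero, zero))),  q(T, zero) ≐ q(q(1, 5), zero).
Decompose app/2: e ≐ e,  Z ≐ app(zero, cons(zero, zero)).
Delete trivial equation e ≐ e.
Bind Z := app(zero, cons(zero, zero)); no other remaining equation mentions Z.
Decompose q/2: T ≐ q(1, 5),  zero ≐ zero.
Bind T := q(1, 5); no other remaining equation mentions T.
Delete trivial equation zero ≐ zero.
No equations remain and no clash or occurs-check failure arose, so a unifier exists.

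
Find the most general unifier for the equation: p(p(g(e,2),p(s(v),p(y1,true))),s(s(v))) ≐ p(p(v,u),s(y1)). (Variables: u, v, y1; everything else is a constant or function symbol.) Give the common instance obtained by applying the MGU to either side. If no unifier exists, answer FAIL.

p(p(g(e,2),p(s(g(e,2)),p(s(g(e,2)),true))),s(s(g(e,2))))

Decompose p/2: p(g(e,2),p(s(v),p(y1,true))) ≐ p(v,u),  s(s(v)) ≐ s(y1).
Decompose p/2: g(e,2) ≐ v,  p(s(v),p(y1,true)) ≐ u.
Bind v := g(e,2); substituting into the remaining equations gives: p(s(g(e,2)),p(y1,true)) ≐ u,  s(s(g(e,2))) ≐ s(y1).
Bind u := p(s(g(e,2)),p(y1,true)); no other remaining equation mentions u.
Decompose s/1: s(g(e,2)) ≐ y1.
Bind y1 := s(g(e,2)). Substituting into the earlier binding gives u := p(s(g(e,2)),p(s(g(e,2)),true)).
Applying the MGU to either side gives p(p(g(e,2),p(s(g(e,2)),p(s(g(e,2)),true))),s(s(g(e,2)))).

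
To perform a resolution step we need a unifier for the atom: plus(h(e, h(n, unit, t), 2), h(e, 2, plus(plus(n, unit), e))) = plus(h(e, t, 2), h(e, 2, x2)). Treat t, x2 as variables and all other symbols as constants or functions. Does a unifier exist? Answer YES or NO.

Decompose plus/2: h(e, h(n, unit, t), 2) = h(e, t, 2),  h(e, 2, plus(plus(n, unit), e)) = h(e, 2, x2).
Decompose h/3: e = e,  h(n, unit, t) = t,  2 = 2.
Delete trivial equation e = e.
Occurs check fails: t occurs in h(n, unit, t); the equation t = h(n, unit, t) has no finite solution.

NO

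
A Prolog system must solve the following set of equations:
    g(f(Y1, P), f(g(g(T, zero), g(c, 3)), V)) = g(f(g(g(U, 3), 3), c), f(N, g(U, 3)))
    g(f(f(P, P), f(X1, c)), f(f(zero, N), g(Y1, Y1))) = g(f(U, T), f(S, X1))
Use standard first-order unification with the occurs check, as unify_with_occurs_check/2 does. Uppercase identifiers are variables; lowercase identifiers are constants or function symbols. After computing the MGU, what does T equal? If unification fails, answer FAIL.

f(g(g(g(f(c, c), 3), 3), g(g(f(c, c), 3), 3)), c)

Decompose g/2: f(Y1, P) = f(g(g(U, 3), 3), c),  f(g(g(T, zero), g(c, 3)), V) = f(N, g(U, 3)).
Decompose f/2: Y1 = g(g(U, 3), 3),  P = c.
Bind Y1 := g(g(U, 3), 3); substituting into the one remaining equation that mentions Y1 gives: g(f(f(P, P), f(X1, c)), f(f(zero, N), g(g(g(U, 3), 3), g(g(U, 3), 3)))) = g(f(U, T), f(S, X1)).
Bind P := c; substituting into the one remaining equation that mentions P gives: g(f(f(c, c), f(X1, c)), f(f(zero, N), g(g(g(U, 3), 3), g(g(U, 3), 3)))) = g(f(U, T), f(S, X1)).
Decompose f/2: g(g(T, zero), g(c, 3)) = N,  V = g(U, 3).
Bind N := g(g(T, zero), g(c, 3)); substituting into the one remaining equation that mentions N gives: g(f(f(c, c), f(X1, c)), f(f(zero, g(g(T, zero), g(c, 3))), g(g(g(U, 3), 3), g(g(U, 3), 3)))) = g(f(U, T), f(S, X1)).
Bind V := g(U, 3); no other remaining equation mentions V.
Decompose g/2: f(f(c, c), f(X1, c)) = f(U, T),  f(f(zero, g(g(T, zero), g(c, 3))), g(g(g(U, 3), 3), g(g(U, 3), 3))) = f(S, X1).
Decompose f/2: f(c, c) = U,  f(X1, c) = T.
Bind U := f(c, c); substituting into the one remaining equation that mentions U gives: f(f(zero, g(g(T, zero), g(c, 3))), g(g(g(f(c, c), 3), 3), g(g(f(c, c), 3), 3))) = f(S, X1). Substituting into the earlier bindings gives Y1 := g(g(f(c, c), 3), 3), V := g(f(c, c), 3).
Bind T := f(X1, c); substituting into the remaining equation gives: f(f(zero, g(g(f(X1, c), zero), g(c, 3))), g(g(g(f(c, c), 3), 3), g(g(f(c, c), 3), 3))) = f(S, X1). Substituting into the earlier binding gives N := g(g(f(X1, c), zero), g(c, 3)).
Decompose f/2: f(zero, g(g(f(X1, c), zero), g(c, 3))) = S,  g(g(g(f(c, c), 3), 3), g(g(f(c, c), 3), 3)) = X1.
Bind S := f(zero, g(g(f(X1, c), zero), g(c, 3))); no other remaining equation mentions S.
Bind X1 := g(g(g(f(c, c), 3), 3), g(g(f(c, c), 3), 3)). Substituting into the earlier bindings gives N := g(g(f(g(g(g(f(c, c), 3), 3), g(g(f(c, c), 3), 3)), c), zero), g(c, 3)), T := f(g(g(g(f(c, c), 3), 3), g(g(f(c, c), 3), 3)), c), S := f(zero, g(g(f(g(g(g(f(c, c), 3), 3), g(g(f(c, c), 3), 3)), c), zero), g(c, 3))).
MGU = { Y1 ↦ g(g(f(c, c), 3), 3), P ↦ c, N ↦ g(g(f(g(g(g(f(c, c), 3), 3), g(g(f(c, c), 3), 3)), c), zero), g(c, 3)), V ↦ g(f(c, c), 3), U ↦ f(c, c), T ↦ f(g(g(g(f(c, c), 3), 3), g(g(f(c, c), 3), 3)), c), S ↦ f(zero, g(g(f(g(g(g(f(c, c), 3), 3), g(g(f(c, c), 3), 3)), c), zero), g(c, 3))), X1 ↦ g(g(g(f(c, c), 3), 3), g(g(f(c, c), 3), 3)) }, so T ↦ f(g(g(g(f(c, c), 3), 3), g(g(f(c, c), 3), 3)), c).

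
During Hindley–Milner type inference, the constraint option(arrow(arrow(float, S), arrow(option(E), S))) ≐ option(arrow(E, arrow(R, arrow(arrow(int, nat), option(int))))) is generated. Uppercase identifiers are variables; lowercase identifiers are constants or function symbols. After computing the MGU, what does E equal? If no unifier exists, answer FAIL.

arrow(float, arrow(arrow(int, nat), option(int)))

Decompose option/1: arrow(arrow(float, S), arrow(option(E), S)) ≐ arrow(E, arrow(R, arrow(arrow(int, nat), option(int)))).
Decompose arrow/2: arrow(float, S) ≐ E,  arrow(option(E), S) ≐ arrow(R, arrow(arrow(int, nat), option(int))).
Bind E := arrow(float, S); substituting into the remaining equation gives: arrow(option(arrow(float, S)), S) ≐ arrow(R, arrow(arrow(int, nat), option(int))).
Decompose arrow/2: option(arrow(float, S)) ≐ R,  S ≐ arrow(arrow(int, nat), option(int)).
Bind R := option(arrow(float, S)); no other remaining equation mentions R.
Bind S := arrow(arrow(int, nat), option(int)). Substituting into the earlier bindings gives E := arrow(float, arrow(arrow(int, nat), option(int))), R := option(arrow(float, arrow(arrow(int, nat), option(int)))).
MGU = { E -> arrow(float, arrow(arrow(int, nat), option(int))), R -> option(arrow(float, arrow(arrow(int, nat), option(int)))), S -> arrow(arrow(int, nat), option(int)) }, so E -> arrow(float, arrow(arrow(int, nat), option(int))).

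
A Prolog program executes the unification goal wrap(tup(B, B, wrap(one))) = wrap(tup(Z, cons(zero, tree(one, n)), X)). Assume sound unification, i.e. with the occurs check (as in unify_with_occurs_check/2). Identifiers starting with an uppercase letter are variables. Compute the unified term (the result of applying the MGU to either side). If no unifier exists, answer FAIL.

wrap(tup(cons(zero, tree(one, n)), cons(zero, tree(one, n)), wrap(one)))

Decompose wrap/1: tup(B, B, wrap(one)) = tup(Z, cons(zero, tree(one, n)), X).
Decompose tup/3: B = Z,  B = cons(zero, tree(one, n)),  wrap(one) = X.
Bind B := Z; substituting into the one remaining equation that mentions B gives: Z = cons(zero, tree(one, n)).
Bind Z := cons(zero, tree(one, n)); no other remaining equation mentions Z. Substituting into the earlier binding gives B := cons(zero, tree(one, n)).
Bind X := wrap(one).
Applying the MGU to either side gives wrap(tup(cons(zero, tree(one, n)), cons(zero, tree(one, n)), wrap(one))).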